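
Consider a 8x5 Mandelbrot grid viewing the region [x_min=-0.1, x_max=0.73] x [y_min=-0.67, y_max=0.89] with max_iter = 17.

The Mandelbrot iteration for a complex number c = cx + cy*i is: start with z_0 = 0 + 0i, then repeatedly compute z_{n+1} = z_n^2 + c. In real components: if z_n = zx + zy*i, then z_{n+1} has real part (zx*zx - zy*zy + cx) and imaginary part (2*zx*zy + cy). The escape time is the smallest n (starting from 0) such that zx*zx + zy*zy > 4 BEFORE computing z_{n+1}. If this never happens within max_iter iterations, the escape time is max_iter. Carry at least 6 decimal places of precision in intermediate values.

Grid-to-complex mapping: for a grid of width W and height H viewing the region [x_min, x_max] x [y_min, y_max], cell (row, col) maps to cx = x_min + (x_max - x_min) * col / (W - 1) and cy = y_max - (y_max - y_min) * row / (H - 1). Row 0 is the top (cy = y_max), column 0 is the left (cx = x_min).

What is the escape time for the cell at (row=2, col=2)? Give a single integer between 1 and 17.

z_0 = 0 + 0i, c = 0.1371 + 0.1100i
Iter 1: z = 0.1371 + 0.1100i, |z|^2 = 0.0309
Iter 2: z = 0.1439 + 0.1402i, |z|^2 = 0.0403
Iter 3: z = 0.1382 + 0.1503i, |z|^2 = 0.0417
Iter 4: z = 0.1336 + 0.1515i, |z|^2 = 0.0408
Iter 5: z = 0.1320 + 0.1505i, |z|^2 = 0.0401
Iter 6: z = 0.1319 + 0.1497i, |z|^2 = 0.0398
Iter 7: z = 0.1321 + 0.1495i, |z|^2 = 0.0398
Iter 8: z = 0.1322 + 0.1495i, |z|^2 = 0.0398
Iter 9: z = 0.1323 + 0.1495i, |z|^2 = 0.0399
Iter 10: z = 0.1323 + 0.1496i, |z|^2 = 0.0399
Iter 11: z = 0.1323 + 0.1496i, |z|^2 = 0.0399
Iter 12: z = 0.1323 + 0.1496i, |z|^2 = 0.0399
Iter 13: z = 0.1323 + 0.1496i, |z|^2 = 0.0399
Iter 14: z = 0.1323 + 0.1496i, |z|^2 = 0.0399
Iter 15: z = 0.1323 + 0.1496i, |z|^2 = 0.0399
Iter 16: z = 0.1323 + 0.1496i, |z|^2 = 0.0399

Answer: 17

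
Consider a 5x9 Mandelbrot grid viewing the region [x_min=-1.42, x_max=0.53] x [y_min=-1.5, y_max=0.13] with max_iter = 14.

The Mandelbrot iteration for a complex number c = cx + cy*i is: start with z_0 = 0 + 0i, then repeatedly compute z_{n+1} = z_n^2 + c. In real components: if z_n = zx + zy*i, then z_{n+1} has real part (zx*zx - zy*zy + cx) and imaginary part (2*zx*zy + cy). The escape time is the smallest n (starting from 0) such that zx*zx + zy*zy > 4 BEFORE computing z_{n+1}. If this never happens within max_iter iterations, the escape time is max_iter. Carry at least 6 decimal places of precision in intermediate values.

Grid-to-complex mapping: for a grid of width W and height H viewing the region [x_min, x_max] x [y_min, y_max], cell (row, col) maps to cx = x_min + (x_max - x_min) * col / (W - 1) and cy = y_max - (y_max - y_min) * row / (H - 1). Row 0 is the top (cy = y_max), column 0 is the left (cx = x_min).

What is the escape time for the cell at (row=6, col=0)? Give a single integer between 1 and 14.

z_0 = 0 + 0i, c = -1.4200 + -1.0925i
Iter 1: z = -1.4200 + -1.0925i, |z|^2 = 3.2100
Iter 2: z = -0.5972 + 2.0102i, |z|^2 = 4.3975
Escaped at iteration 2

Answer: 2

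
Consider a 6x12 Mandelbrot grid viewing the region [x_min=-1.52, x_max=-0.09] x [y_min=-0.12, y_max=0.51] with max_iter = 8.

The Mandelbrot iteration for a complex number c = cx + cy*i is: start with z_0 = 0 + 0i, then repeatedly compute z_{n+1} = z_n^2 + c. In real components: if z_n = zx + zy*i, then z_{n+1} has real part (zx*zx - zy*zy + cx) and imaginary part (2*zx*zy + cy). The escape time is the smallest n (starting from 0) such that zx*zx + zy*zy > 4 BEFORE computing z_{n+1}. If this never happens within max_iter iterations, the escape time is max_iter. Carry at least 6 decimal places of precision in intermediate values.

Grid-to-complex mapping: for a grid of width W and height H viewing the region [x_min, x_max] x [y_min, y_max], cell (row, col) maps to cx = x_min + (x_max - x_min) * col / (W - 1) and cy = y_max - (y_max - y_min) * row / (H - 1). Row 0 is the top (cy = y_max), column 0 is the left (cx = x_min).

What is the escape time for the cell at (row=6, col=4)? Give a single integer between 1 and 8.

z_0 = 0 + 0i, c = -0.3760 + 0.1664i
Iter 1: z = -0.3760 + 0.1664i, |z|^2 = 0.1691
Iter 2: z = -0.2623 + 0.0413i, |z|^2 = 0.0705
Iter 3: z = -0.3089 + 0.1447i, |z|^2 = 0.1164
Iter 4: z = -0.3015 + 0.0770i, |z|^2 = 0.0968
Iter 5: z = -0.2910 + 0.1200i, |z|^2 = 0.0991
Iter 6: z = -0.3057 + 0.0965i, |z|^2 = 0.1028
Iter 7: z = -0.2919 + 0.1073i, |z|^2 = 0.0967

Answer: 8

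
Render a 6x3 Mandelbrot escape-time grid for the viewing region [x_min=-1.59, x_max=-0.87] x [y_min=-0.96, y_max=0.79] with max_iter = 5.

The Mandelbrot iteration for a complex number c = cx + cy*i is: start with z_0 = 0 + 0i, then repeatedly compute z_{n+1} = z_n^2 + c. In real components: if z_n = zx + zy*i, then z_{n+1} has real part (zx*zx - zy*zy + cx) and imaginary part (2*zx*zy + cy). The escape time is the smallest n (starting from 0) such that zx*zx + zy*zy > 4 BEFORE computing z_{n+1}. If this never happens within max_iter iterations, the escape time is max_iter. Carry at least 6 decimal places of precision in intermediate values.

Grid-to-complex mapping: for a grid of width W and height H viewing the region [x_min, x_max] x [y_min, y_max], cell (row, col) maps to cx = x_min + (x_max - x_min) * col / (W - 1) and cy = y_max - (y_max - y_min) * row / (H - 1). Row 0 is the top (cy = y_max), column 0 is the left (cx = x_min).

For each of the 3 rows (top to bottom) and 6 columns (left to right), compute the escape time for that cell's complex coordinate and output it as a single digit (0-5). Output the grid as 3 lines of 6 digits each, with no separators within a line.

(row=0, col=0): c = -1.5900 + 0.7900i → escape time 3
(row=0, col=1): c = -1.4460 + 0.7900i → escape time 3
(row=0, col=2): c = -1.3020 + 0.7900i → escape time 3
(row=0, col=3): c = -1.1580 + 0.7900i → escape time 3
(row=0, col=4): c = -1.0140 + 0.7900i → escape time 3
(row=0, col=5): c = -0.8700 + 0.7900i → escape time 4
(row=1, col=0): c = -1.5900 + -0.0850i → escape time 5
(row=1, col=1): c = -1.4460 + -0.0850i → escape time 5
(row=1, col=2): c = -1.3020 + -0.0850i → escape time 5
(row=1, col=3): c = -1.1580 + -0.0850i → escape time 5
(row=1, col=4): c = -1.0140 + -0.0850i → escape time 5
(row=1, col=5): c = -0.8700 + -0.0850i → escape time 5
(row=2, col=0): c = -1.5900 + -0.9600i → escape time 2
(row=2, col=1): c = -1.4460 + -0.9600i → escape time 3
(row=2, col=2): c = -1.3020 + -0.9600i → escape time 3
(row=2, col=3): c = -1.1580 + -0.9600i → escape time 3
(row=2, col=4): c = -1.0140 + -0.9600i → escape time 3
(row=2, col=5): c = -0.8700 + -0.9600i → escape time 3

Answer: 333334
555555
233333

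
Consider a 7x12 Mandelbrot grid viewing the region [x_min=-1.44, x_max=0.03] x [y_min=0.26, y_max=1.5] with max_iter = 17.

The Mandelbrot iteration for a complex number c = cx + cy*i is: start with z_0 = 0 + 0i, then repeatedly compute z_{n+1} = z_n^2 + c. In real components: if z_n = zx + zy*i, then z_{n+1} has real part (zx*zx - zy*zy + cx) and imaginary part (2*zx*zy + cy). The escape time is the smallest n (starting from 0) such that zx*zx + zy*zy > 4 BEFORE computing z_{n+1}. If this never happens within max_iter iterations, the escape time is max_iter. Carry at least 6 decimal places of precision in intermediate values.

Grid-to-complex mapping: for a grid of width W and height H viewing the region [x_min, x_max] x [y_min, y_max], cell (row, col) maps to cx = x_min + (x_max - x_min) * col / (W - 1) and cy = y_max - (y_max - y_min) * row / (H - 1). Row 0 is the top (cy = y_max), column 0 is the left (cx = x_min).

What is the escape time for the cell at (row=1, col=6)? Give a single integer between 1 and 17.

z_0 = 0 + 0i, c = 0.0300 + 1.3873i
Iter 1: z = 0.0300 + 1.3873i, |z|^2 = 1.9254
Iter 2: z = -1.8936 + 1.4705i, |z|^2 = 5.7482
Escaped at iteration 2

Answer: 2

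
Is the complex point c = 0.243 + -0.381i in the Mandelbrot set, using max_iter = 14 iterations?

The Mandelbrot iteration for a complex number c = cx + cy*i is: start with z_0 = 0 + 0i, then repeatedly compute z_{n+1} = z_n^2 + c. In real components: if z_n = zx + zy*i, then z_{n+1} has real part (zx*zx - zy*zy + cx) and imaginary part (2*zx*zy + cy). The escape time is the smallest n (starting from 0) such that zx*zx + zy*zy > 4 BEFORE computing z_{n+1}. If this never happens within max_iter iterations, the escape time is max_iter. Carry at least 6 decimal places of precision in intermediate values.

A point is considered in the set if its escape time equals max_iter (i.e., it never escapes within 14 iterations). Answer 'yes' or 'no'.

z_0 = 0 + 0i, c = 0.2430 + -0.3810i
Iter 1: z = 0.2430 + -0.3810i, |z|^2 = 0.2042
Iter 2: z = 0.1569 + -0.5662i, |z|^2 = 0.3452
Iter 3: z = -0.0529 + -0.5586i, |z|^2 = 0.3149
Iter 4: z = -0.0663 + -0.3219i, |z|^2 = 0.1080
Iter 5: z = 0.1438 + -0.3383i, |z|^2 = 0.1351
Iter 6: z = 0.1492 + -0.4783i, |z|^2 = 0.2510
Iter 7: z = 0.0365 + -0.5237i, |z|^2 = 0.2756
Iter 8: z = -0.0300 + -0.4192i, |z|^2 = 0.1766
Iter 9: z = 0.0682 + -0.3559i, |z|^2 = 0.1313
Iter 10: z = 0.1210 + -0.4295i, |z|^2 = 0.1991
Iter 11: z = 0.0732 + -0.4849i, |z|^2 = 0.2405
Iter 12: z = 0.0132 + -0.4520i, |z|^2 = 0.2044
Iter 13: z = 0.0389 + -0.3929i, |z|^2 = 0.1559
Did not escape in 14 iterations → in set

Answer: yes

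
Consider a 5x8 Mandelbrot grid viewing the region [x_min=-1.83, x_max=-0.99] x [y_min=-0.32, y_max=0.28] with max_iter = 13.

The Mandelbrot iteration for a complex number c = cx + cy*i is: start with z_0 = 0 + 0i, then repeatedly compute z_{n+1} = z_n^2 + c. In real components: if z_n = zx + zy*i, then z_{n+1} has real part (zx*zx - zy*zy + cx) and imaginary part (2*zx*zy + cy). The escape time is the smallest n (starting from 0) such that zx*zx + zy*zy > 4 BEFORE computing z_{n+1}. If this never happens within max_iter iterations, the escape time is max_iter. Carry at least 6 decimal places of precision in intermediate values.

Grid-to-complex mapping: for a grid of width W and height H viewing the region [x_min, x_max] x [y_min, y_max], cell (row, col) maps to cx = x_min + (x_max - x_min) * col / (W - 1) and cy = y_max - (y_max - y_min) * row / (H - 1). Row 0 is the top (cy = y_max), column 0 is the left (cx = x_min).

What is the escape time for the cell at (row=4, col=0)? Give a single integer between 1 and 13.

z_0 = 0 + 0i, c = -1.8300 + -0.0629i
Iter 1: z = -1.8300 + -0.0629i, |z|^2 = 3.3529
Iter 2: z = 1.5149 + 0.1672i, |z|^2 = 2.3230
Iter 3: z = 0.4371 + 0.4437i, |z|^2 = 0.3880
Iter 4: z = -1.8358 + 0.3251i, |z|^2 = 3.4760
Iter 5: z = 1.4346 + -1.2564i, |z|^2 = 3.6368
Iter 6: z = -1.3505 + -3.6679i, |z|^2 = 15.2769
Escaped at iteration 6

Answer: 6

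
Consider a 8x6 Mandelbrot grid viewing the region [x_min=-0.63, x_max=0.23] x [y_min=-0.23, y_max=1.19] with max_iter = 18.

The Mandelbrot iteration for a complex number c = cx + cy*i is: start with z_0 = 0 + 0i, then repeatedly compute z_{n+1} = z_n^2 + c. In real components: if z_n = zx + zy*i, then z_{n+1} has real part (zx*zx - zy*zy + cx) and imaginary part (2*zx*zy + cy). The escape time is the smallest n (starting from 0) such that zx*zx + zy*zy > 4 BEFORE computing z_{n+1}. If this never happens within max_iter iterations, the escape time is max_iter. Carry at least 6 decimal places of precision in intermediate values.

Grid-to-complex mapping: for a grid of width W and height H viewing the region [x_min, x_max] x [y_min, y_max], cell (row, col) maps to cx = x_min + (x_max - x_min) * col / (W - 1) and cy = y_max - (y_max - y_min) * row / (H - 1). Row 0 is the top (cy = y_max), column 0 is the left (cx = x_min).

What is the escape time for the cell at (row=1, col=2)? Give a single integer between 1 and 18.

Answer: 5

Derivation:
z_0 = 0 + 0i, c = -0.3843 + 0.9060i
Iter 1: z = -0.3843 + 0.9060i, |z|^2 = 0.9685
Iter 2: z = -1.0574 + 0.2097i, |z|^2 = 1.1622
Iter 3: z = 0.6899 + 0.4626i, |z|^2 = 0.6900
Iter 4: z = -0.1222 + 1.5443i, |z|^2 = 2.3997
Iter 5: z = -2.7542 + 0.5285i, |z|^2 = 7.8647
Escaped at iteration 5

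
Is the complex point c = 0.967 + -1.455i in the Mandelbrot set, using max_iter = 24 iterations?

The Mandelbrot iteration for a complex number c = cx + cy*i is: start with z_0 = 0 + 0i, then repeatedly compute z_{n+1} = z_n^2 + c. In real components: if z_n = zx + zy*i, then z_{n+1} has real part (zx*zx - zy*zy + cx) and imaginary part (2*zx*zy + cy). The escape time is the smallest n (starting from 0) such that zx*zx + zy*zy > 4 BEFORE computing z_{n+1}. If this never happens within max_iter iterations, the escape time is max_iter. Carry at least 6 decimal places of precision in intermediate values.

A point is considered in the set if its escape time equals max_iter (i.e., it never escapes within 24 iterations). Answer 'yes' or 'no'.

Answer: no

Derivation:
z_0 = 0 + 0i, c = 0.9670 + -1.4550i
Iter 1: z = 0.9670 + -1.4550i, |z|^2 = 3.0521
Iter 2: z = -0.2149 + -4.2690i, |z|^2 = 18.2703
Escaped at iteration 2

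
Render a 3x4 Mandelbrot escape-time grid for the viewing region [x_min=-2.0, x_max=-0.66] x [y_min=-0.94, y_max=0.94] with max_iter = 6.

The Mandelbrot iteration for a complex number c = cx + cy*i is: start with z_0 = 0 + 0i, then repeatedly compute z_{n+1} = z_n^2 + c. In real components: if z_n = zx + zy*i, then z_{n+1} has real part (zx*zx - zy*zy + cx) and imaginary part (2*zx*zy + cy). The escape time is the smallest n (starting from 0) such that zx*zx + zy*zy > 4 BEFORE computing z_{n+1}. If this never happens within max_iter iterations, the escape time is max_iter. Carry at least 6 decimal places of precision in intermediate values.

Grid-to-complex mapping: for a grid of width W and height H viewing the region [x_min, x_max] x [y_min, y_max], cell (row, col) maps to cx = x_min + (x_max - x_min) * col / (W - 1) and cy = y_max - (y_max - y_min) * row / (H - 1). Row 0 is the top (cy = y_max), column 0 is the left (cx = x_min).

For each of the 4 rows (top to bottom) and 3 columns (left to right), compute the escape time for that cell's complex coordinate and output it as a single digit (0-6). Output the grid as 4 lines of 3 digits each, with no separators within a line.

(row=0, col=0): c = -2.0000 + 0.9400i → escape time 1
(row=0, col=1): c = -1.3300 + 0.9400i → escape time 3
(row=0, col=2): c = -0.6600 + 0.9400i → escape time 4
(row=1, col=0): c = -2.0000 + 0.3133i → escape time 1
(row=1, col=1): c = -1.3300 + 0.3133i → escape time 6
(row=1, col=2): c = -0.6600 + 0.3133i → escape time 6
(row=2, col=0): c = -2.0000 + -0.3133i → escape time 1
(row=2, col=1): c = -1.3300 + -0.3133i → escape time 6
(row=2, col=2): c = -0.6600 + -0.3133i → escape time 6
(row=3, col=0): c = -2.0000 + -0.9400i → escape time 1
(row=3, col=1): c = -1.3300 + -0.9400i → escape time 3
(row=3, col=2): c = -0.6600 + -0.9400i → escape time 4

Answer: 134
166
166
134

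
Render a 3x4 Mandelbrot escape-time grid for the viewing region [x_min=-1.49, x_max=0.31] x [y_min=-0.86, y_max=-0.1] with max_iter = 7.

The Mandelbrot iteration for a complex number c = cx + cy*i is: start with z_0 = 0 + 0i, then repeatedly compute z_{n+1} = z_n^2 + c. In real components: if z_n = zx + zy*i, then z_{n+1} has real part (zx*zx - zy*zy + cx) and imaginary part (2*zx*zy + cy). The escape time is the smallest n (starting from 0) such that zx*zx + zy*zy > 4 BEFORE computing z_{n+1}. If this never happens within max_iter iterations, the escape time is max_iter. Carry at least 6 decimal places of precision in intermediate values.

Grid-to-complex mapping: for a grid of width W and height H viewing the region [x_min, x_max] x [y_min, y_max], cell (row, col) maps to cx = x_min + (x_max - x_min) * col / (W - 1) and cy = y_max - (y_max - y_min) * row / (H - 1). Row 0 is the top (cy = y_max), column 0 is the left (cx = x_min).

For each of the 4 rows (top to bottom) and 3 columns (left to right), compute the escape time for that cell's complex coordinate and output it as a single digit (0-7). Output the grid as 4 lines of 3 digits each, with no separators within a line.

Answer: 777
477
377
344

Derivation:
(row=0, col=0): c = -1.4900 + -0.1000i → escape time 7
(row=0, col=1): c = -0.5900 + -0.1000i → escape time 7
(row=0, col=2): c = 0.3100 + -0.1000i → escape time 7
(row=1, col=0): c = -1.4900 + -0.3533i → escape time 4
(row=1, col=1): c = -0.5900 + -0.3533i → escape time 7
(row=1, col=2): c = 0.3100 + -0.3533i → escape time 7
(row=2, col=0): c = -1.4900 + -0.6067i → escape time 3
(row=2, col=1): c = -0.5900 + -0.6067i → escape time 7
(row=2, col=2): c = 0.3100 + -0.6067i → escape time 7
(row=3, col=0): c = -1.4900 + -0.8600i → escape time 3
(row=3, col=1): c = -0.5900 + -0.8600i → escape time 4
(row=3, col=2): c = 0.3100 + -0.8600i → escape time 4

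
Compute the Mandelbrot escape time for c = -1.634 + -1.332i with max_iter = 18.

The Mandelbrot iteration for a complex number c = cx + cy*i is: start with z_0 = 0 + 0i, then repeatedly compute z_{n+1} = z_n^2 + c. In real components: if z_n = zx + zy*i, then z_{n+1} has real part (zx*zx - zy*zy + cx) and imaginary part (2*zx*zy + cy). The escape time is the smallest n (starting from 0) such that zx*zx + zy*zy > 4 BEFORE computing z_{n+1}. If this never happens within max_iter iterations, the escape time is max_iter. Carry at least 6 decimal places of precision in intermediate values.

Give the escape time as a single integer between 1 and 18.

Answer: 1

Derivation:
z_0 = 0 + 0i, c = -1.6340 + -1.3320i
Iter 1: z = -1.6340 + -1.3320i, |z|^2 = 4.4442
Escaped at iteration 1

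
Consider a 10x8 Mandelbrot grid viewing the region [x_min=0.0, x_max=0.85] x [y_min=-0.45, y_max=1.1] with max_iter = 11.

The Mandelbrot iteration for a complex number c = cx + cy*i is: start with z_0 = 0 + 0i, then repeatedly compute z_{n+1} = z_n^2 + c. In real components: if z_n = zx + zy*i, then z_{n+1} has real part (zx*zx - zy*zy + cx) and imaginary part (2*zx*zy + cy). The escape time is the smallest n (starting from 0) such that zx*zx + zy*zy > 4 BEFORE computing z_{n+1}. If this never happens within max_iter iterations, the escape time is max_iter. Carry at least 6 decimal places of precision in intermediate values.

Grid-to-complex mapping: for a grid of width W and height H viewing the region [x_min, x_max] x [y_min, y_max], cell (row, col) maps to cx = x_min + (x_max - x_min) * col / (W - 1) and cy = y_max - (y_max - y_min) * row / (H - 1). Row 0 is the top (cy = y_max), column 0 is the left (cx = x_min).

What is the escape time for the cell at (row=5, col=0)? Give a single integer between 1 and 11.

Answer: 11

Derivation:
z_0 = 0 + 0i, c = 0.0000 + -0.0071i
Iter 1: z = 0.0000 + -0.0071i, |z|^2 = 0.0001
Iter 2: z = -0.0001 + -0.0071i, |z|^2 = 0.0001
Iter 3: z = -0.0001 + -0.0071i, |z|^2 = 0.0001
Iter 4: z = -0.0001 + -0.0071i, |z|^2 = 0.0001
Iter 5: z = -0.0001 + -0.0071i, |z|^2 = 0.0001
Iter 6: z = -0.0001 + -0.0071i, |z|^2 = 0.0001
Iter 7: z = -0.0001 + -0.0071i, |z|^2 = 0.0001
Iter 8: z = -0.0001 + -0.0071i, |z|^2 = 0.0001
Iter 9: z = -0.0001 + -0.0071i, |z|^2 = 0.0001
Iter 10: z = -0.0001 + -0.0071i, |z|^2 = 0.0001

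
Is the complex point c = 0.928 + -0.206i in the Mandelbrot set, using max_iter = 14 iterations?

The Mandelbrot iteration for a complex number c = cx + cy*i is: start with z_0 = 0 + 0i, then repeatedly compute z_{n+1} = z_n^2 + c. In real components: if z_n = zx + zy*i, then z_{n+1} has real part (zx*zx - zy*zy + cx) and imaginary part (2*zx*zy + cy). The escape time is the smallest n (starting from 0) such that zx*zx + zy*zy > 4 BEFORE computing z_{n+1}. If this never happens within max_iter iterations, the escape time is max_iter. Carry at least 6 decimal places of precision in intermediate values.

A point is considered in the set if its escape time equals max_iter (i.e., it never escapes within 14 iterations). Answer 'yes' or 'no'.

Answer: no

Derivation:
z_0 = 0 + 0i, c = 0.9280 + -0.2060i
Iter 1: z = 0.9280 + -0.2060i, |z|^2 = 0.9036
Iter 2: z = 1.7467 + -0.5883i, |z|^2 = 3.3973
Iter 3: z = 3.6330 + -2.2613i, |z|^2 = 18.3123
Escaped at iteration 3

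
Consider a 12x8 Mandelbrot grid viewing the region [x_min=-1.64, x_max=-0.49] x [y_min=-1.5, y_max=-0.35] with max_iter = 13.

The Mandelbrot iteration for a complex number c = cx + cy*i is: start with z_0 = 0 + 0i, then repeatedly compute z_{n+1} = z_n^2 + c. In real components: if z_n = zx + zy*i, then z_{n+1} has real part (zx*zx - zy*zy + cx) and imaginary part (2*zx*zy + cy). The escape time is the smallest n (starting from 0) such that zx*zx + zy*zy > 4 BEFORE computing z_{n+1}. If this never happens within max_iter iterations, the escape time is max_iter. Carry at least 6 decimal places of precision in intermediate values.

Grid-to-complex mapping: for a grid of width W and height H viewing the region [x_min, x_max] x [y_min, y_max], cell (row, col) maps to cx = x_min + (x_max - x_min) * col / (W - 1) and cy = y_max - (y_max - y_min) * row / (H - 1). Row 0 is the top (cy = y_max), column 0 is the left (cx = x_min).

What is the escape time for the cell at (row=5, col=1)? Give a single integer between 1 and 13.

Answer: 2

Derivation:
z_0 = 0 + 0i, c = -1.5355 + -1.1714i
Iter 1: z = -1.5355 + -1.1714i, |z|^2 = 3.7299
Iter 2: z = -0.5501 + 2.4259i, |z|^2 = 6.1877
Escaped at iteration 2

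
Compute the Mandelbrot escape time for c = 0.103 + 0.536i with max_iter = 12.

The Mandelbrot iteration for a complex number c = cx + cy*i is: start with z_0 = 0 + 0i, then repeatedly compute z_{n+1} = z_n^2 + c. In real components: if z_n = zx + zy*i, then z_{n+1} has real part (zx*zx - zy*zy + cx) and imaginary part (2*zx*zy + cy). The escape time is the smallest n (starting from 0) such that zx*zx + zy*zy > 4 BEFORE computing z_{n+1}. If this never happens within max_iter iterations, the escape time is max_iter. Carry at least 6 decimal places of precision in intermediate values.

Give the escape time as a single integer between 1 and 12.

Answer: 12

Derivation:
z_0 = 0 + 0i, c = 0.1030 + 0.5360i
Iter 1: z = 0.1030 + 0.5360i, |z|^2 = 0.2979
Iter 2: z = -0.1737 + 0.6464i, |z|^2 = 0.4480
Iter 3: z = -0.2847 + 0.3115i, |z|^2 = 0.1780
Iter 4: z = 0.0870 + 0.3587i, |z|^2 = 0.1362
Iter 5: z = -0.0181 + 0.5984i, |z|^2 = 0.3585
Iter 6: z = -0.2548 + 0.5144i, |z|^2 = 0.3295
Iter 7: z = -0.0967 + 0.2739i, |z|^2 = 0.0843
Iter 8: z = 0.0373 + 0.4831i, |z|^2 = 0.2347
Iter 9: z = -0.1289 + 0.5721i, |z|^2 = 0.3439
Iter 10: z = -0.2076 + 0.3885i, |z|^2 = 0.1940
Iter 11: z = -0.0048 + 0.3747i, |z|^2 = 0.1404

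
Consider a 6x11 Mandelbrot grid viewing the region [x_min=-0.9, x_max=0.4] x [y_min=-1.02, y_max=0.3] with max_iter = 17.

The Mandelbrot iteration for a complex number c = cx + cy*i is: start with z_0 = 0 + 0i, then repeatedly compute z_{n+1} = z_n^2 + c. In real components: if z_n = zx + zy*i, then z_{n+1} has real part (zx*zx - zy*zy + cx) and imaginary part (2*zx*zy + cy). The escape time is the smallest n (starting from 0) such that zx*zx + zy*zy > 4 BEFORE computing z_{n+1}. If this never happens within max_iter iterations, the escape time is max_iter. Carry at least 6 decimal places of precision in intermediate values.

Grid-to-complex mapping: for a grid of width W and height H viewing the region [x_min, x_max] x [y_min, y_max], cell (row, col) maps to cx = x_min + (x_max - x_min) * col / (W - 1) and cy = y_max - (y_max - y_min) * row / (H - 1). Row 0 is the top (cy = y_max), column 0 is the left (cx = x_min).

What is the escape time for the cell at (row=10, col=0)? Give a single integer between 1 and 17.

z_0 = 0 + 0i, c = -0.9000 + -1.0200i
Iter 1: z = -0.9000 + -1.0200i, |z|^2 = 1.8504
Iter 2: z = -1.1304 + 0.8160i, |z|^2 = 1.9437
Iter 3: z = -0.2881 + -2.8648i, |z|^2 = 8.2901
Escaped at iteration 3

Answer: 3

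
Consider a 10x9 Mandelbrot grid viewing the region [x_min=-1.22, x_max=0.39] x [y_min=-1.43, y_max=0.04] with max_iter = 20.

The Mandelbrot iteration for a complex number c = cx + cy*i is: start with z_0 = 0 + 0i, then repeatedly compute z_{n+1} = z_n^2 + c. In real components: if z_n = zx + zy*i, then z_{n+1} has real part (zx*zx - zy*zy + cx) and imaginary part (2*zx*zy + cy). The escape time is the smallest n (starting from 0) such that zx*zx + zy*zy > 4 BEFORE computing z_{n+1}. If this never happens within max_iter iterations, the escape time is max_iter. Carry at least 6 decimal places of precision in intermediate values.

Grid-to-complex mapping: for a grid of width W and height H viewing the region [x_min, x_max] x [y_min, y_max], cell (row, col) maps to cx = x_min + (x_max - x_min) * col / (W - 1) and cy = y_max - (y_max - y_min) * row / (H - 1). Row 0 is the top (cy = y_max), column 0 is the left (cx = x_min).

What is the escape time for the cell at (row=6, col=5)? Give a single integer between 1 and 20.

z_0 = 0 + 0i, c = -0.3256 + -1.0625i
Iter 1: z = -0.3256 + -1.0625i, |z|^2 = 1.2349
Iter 2: z = -1.3485 + -0.3707i, |z|^2 = 1.9558
Iter 3: z = 1.3554 + -0.0628i, |z|^2 = 1.8411
Iter 4: z = 1.5077 + -1.2326i, |z|^2 = 3.7924
Iter 5: z = 0.4281 + -4.7792i, |z|^2 = 23.0244
Escaped at iteration 5

Answer: 5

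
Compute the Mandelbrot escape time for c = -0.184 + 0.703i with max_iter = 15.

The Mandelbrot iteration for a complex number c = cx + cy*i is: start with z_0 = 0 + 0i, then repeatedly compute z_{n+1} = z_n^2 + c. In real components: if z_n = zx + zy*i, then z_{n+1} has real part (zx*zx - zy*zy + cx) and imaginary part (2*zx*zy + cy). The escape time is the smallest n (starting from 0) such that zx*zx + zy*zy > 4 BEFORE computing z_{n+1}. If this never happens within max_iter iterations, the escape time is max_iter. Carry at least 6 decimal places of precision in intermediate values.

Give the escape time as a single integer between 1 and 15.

z_0 = 0 + 0i, c = -0.1840 + 0.7030i
Iter 1: z = -0.1840 + 0.7030i, |z|^2 = 0.5281
Iter 2: z = -0.6444 + 0.4443i, |z|^2 = 0.6126
Iter 3: z = 0.0338 + 0.1304i, |z|^2 = 0.0182
Iter 4: z = -0.1999 + 0.7118i, |z|^2 = 0.5466
Iter 5: z = -0.6507 + 0.4185i, |z|^2 = 0.5986
Iter 6: z = 0.0643 + 0.1584i, |z|^2 = 0.0292
Iter 7: z = -0.2049 + 0.7234i, |z|^2 = 0.5653
Iter 8: z = -0.6653 + 0.4065i, |z|^2 = 0.6078
Iter 9: z = 0.0934 + 0.1621i, |z|^2 = 0.0350
Iter 10: z = -0.2016 + 0.7333i, |z|^2 = 0.5783
Iter 11: z = -0.6811 + 0.4074i, |z|^2 = 0.6298
Iter 12: z = 0.1139 + 0.1481i, |z|^2 = 0.0349
Iter 13: z = -0.1930 + 0.7367i, |z|^2 = 0.5800
Iter 14: z = -0.6895 + 0.4187i, |z|^2 = 0.6508

Answer: 15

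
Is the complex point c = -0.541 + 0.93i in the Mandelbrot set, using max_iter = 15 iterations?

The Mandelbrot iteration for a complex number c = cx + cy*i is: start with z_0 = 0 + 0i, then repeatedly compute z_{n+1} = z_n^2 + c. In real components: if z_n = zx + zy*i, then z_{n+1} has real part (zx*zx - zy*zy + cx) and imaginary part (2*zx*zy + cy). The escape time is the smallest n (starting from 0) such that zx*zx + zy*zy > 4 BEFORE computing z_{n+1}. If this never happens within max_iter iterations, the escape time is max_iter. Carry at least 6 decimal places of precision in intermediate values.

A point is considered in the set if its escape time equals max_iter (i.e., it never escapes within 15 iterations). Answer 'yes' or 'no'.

z_0 = 0 + 0i, c = -0.5410 + 0.9300i
Iter 1: z = -0.5410 + 0.9300i, |z|^2 = 1.1576
Iter 2: z = -1.1132 + -0.0763i, |z|^2 = 1.2451
Iter 3: z = 0.6924 + 1.0998i, |z|^2 = 1.6890
Iter 4: z = -1.2711 + 2.4531i, |z|^2 = 7.6332
Escaped at iteration 4

Answer: no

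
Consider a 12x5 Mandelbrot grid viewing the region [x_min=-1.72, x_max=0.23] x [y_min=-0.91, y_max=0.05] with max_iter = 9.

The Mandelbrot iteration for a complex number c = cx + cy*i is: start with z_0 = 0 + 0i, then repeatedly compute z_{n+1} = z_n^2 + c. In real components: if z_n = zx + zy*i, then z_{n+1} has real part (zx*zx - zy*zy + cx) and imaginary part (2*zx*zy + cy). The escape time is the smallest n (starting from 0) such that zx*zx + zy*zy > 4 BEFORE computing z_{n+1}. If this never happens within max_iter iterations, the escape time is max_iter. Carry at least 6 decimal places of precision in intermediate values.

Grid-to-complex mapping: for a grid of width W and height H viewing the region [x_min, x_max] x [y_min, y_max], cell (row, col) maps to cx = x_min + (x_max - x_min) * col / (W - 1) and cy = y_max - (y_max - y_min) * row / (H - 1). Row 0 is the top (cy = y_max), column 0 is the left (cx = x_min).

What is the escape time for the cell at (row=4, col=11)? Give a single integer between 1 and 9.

z_0 = 0 + 0i, c = 0.2300 + -0.9100i
Iter 1: z = 0.2300 + -0.9100i, |z|^2 = 0.8810
Iter 2: z = -0.5452 + -1.3286i, |z|^2 = 2.0624
Iter 3: z = -1.2379 + 0.5387i, |z|^2 = 1.8227
Iter 4: z = 1.4723 + -2.2438i, |z|^2 = 7.2021
Escaped at iteration 4

Answer: 4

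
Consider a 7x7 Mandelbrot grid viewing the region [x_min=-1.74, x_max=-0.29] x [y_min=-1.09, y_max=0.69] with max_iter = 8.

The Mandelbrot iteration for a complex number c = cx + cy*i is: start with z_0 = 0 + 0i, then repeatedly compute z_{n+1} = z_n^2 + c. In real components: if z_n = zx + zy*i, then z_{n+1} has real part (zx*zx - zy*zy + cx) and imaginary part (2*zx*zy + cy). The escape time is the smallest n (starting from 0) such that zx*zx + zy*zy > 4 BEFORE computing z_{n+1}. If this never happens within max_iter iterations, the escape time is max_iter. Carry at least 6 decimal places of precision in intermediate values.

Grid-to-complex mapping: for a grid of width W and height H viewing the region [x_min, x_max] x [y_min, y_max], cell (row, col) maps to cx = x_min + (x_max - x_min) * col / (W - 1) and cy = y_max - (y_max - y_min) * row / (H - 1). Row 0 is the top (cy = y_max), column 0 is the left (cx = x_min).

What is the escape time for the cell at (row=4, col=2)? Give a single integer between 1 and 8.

Answer: 4

Derivation:
z_0 = 0 + 0i, c = -1.2567 + -0.4967i
Iter 1: z = -1.2567 + -0.4967i, |z|^2 = 1.8259
Iter 2: z = 0.0759 + 0.7516i, |z|^2 = 0.5707
Iter 3: z = -1.8158 + -0.3826i, |z|^2 = 3.4437
Iter 4: z = 1.8942 + 0.8929i, |z|^2 = 4.3854
Escaped at iteration 4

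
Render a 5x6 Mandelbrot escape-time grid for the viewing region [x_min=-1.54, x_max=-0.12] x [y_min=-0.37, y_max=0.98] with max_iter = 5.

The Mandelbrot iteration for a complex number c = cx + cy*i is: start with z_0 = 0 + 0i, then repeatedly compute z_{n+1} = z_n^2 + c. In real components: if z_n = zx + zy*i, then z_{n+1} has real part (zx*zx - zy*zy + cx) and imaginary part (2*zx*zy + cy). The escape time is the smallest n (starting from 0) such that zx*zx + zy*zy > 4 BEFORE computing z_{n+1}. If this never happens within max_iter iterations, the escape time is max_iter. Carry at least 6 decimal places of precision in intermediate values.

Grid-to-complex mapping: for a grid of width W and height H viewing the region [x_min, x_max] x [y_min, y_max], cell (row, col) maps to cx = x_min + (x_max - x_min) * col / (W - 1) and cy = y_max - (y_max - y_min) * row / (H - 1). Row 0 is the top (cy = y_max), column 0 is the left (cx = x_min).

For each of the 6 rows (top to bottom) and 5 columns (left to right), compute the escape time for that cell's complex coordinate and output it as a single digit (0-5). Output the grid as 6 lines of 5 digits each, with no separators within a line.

(row=0, col=0): c = -1.5400 + 0.9800i → escape time 2
(row=0, col=1): c = -1.1850 + 0.9800i → escape time 3
(row=0, col=2): c = -0.8300 + 0.9800i → escape time 3
(row=0, col=3): c = -0.4750 + 0.9800i → escape time 4
(row=0, col=4): c = -0.1200 + 0.9800i → escape time 5
(row=1, col=0): c = -1.5400 + 0.7100i → escape time 3
(row=1, col=1): c = -1.1850 + 0.7100i → escape time 3
(row=1, col=2): c = -0.8300 + 0.7100i → escape time 4
(row=1, col=3): c = -0.4750 + 0.7100i → escape time 5
(row=1, col=4): c = -0.1200 + 0.7100i → escape time 5
(row=2, col=0): c = -1.5400 + 0.4400i → escape time 3
(row=2, col=1): c = -1.1850 + 0.4400i → escape time 5
(row=2, col=2): c = -0.8300 + 0.4400i → escape time 5
(row=2, col=3): c = -0.4750 + 0.4400i → escape time 5
(row=2, col=4): c = -0.1200 + 0.4400i → escape time 5
(row=3, col=0): c = -1.5400 + 0.1700i → escape time 5
(row=3, col=1): c = -1.1850 + 0.1700i → escape time 5
(row=3, col=2): c = -0.8300 + 0.1700i → escape time 5
(row=3, col=3): c = -0.4750 + 0.1700i → escape time 5
(row=3, col=4): c = -0.1200 + 0.1700i → escape time 5
(row=4, col=0): c = -1.5400 + -0.1000i → escape time 5
(row=4, col=1): c = -1.1850 + -0.1000i → escape time 5
(row=4, col=2): c = -0.8300 + -0.1000i → escape time 5
(row=4, col=3): c = -0.4750 + -0.1000i → escape time 5
(row=4, col=4): c = -0.1200 + -0.1000i → escape time 5
(row=5, col=0): c = -1.5400 + -0.3700i → escape time 4
(row=5, col=1): c = -1.1850 + -0.3700i → escape time 5
(row=5, col=2): c = -0.8300 + -0.3700i → escape time 5
(row=5, col=3): c = -0.4750 + -0.3700i → escape time 5
(row=5, col=4): c = -0.1200 + -0.3700i → escape time 5

Answer: 23345
33455
35555
55555
55555
45555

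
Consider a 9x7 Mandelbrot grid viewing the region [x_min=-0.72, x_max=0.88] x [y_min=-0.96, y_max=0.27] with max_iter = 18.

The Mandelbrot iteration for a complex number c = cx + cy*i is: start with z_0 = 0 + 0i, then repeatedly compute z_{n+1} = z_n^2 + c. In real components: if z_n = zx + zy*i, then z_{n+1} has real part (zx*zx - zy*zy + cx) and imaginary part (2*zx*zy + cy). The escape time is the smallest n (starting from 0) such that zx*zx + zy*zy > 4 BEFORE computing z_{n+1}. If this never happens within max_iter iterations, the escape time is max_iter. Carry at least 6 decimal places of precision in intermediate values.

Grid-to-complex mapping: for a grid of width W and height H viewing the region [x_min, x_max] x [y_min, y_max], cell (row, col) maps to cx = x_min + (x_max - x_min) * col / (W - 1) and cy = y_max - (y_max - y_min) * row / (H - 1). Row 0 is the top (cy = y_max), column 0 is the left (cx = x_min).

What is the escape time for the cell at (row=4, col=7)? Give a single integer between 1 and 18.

z_0 = 0 + 0i, c = 0.6800 + -0.5500i
Iter 1: z = 0.6800 + -0.5500i, |z|^2 = 0.7649
Iter 2: z = 0.8399 + -1.2980i, |z|^2 = 2.3902
Iter 3: z = -0.2994 + -2.7304i, |z|^2 = 7.5446
Escaped at iteration 3

Answer: 3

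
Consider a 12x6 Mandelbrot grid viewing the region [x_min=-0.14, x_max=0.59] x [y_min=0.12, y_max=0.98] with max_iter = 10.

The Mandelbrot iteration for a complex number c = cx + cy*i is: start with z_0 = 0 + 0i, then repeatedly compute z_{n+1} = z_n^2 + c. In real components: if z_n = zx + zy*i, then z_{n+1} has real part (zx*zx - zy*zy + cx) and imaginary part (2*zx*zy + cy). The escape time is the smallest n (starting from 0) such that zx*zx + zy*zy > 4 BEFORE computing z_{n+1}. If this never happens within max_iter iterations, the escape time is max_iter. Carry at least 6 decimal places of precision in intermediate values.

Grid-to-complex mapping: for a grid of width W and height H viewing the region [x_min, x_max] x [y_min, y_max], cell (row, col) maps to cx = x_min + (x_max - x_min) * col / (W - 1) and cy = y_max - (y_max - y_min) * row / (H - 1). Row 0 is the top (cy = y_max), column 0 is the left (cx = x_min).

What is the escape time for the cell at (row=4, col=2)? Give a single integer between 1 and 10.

Answer: 10

Derivation:
z_0 = 0 + 0i, c = -0.0073 + 0.2920i
Iter 1: z = -0.0073 + 0.2920i, |z|^2 = 0.0853
Iter 2: z = -0.0925 + 0.2878i, |z|^2 = 0.0914
Iter 3: z = -0.0815 + 0.2388i, |z|^2 = 0.0637
Iter 4: z = -0.0576 + 0.2531i, |z|^2 = 0.0674
Iter 5: z = -0.0680 + 0.2628i, |z|^2 = 0.0737
Iter 6: z = -0.0717 + 0.2563i, |z|^2 = 0.0708
Iter 7: z = -0.0678 + 0.2552i, |z|^2 = 0.0697
Iter 8: z = -0.0678 + 0.2574i, |z|^2 = 0.0709
Iter 9: z = -0.0689 + 0.2571i, |z|^2 = 0.0708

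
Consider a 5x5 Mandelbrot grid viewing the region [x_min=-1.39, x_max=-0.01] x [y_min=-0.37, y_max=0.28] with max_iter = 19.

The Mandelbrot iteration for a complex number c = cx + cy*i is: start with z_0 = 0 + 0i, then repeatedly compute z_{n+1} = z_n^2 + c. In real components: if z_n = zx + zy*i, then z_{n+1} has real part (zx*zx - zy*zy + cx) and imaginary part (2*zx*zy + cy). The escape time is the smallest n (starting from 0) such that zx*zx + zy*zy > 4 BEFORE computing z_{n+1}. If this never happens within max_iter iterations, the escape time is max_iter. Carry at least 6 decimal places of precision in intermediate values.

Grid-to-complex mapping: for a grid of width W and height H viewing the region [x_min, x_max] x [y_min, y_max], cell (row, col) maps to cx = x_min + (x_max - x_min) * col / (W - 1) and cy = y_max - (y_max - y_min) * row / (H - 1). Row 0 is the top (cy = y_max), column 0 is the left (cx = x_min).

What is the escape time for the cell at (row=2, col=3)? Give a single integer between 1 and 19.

Answer: 19

Derivation:
z_0 = 0 + 0i, c = -0.3550 + -0.0450i
Iter 1: z = -0.3550 + -0.0450i, |z|^2 = 0.1280
Iter 2: z = -0.2310 + -0.0130i, |z|^2 = 0.0535
Iter 3: z = -0.3018 + -0.0390i, |z|^2 = 0.0926
Iter 4: z = -0.2654 + -0.0215i, |z|^2 = 0.0709
Iter 5: z = -0.2850 + -0.0336i, |z|^2 = 0.0824
Iter 6: z = -0.2749 + -0.0258i, |z|^2 = 0.0762
Iter 7: z = -0.2801 + -0.0308i, |z|^2 = 0.0794
Iter 8: z = -0.2775 + -0.0278i, |z|^2 = 0.0778
Iter 9: z = -0.2788 + -0.0296i, |z|^2 = 0.0786
Iter 10: z = -0.2782 + -0.0285i, |z|^2 = 0.0782
Iter 11: z = -0.2784 + -0.0291i, |z|^2 = 0.0784
Iter 12: z = -0.2783 + -0.0288i, |z|^2 = 0.0783
Iter 13: z = -0.2784 + -0.0290i, |z|^2 = 0.0783
Iter 14: z = -0.2784 + -0.0289i, |z|^2 = 0.0783
Iter 15: z = -0.2784 + -0.0289i, |z|^2 = 0.0783
Iter 16: z = -0.2784 + -0.0289i, |z|^2 = 0.0783
Iter 17: z = -0.2784 + -0.0289i, |z|^2 = 0.0783
Iter 18: z = -0.2784 + -0.0289i, |z|^2 = 0.0783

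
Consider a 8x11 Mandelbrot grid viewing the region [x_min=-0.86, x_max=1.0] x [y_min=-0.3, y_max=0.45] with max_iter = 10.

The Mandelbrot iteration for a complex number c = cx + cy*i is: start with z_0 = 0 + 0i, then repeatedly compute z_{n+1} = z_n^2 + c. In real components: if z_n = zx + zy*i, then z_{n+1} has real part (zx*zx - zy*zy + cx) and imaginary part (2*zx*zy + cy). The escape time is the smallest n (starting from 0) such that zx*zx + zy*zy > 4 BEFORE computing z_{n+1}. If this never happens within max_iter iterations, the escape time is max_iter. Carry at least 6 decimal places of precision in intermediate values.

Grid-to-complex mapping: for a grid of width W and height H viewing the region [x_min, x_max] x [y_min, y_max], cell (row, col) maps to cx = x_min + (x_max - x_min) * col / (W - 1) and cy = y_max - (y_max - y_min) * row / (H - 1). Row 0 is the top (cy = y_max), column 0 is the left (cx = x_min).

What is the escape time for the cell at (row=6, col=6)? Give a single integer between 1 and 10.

z_0 = 0 + 0i, c = 0.7343 + 0.0000i
Iter 1: z = 0.7343 + 0.0000i, |z|^2 = 0.5392
Iter 2: z = 1.2735 + 0.0000i, |z|^2 = 1.6217
Iter 3: z = 2.3560 + 0.0000i, |z|^2 = 5.5507
Escaped at iteration 3

Answer: 3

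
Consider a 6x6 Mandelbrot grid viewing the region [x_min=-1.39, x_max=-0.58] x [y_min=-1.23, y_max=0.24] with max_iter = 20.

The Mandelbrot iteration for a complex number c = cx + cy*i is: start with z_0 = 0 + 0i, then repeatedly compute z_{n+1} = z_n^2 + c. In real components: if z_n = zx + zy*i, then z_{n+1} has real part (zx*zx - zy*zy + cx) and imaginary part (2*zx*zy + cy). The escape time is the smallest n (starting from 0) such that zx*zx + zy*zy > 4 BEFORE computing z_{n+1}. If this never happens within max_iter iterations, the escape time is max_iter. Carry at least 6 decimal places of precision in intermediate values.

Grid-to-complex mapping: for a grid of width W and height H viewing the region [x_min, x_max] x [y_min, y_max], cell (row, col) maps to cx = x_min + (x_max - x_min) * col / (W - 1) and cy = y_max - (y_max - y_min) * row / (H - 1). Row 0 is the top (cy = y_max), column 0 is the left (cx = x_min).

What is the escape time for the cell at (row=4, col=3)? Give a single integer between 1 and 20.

z_0 = 0 + 0i, c = -0.9040 + -0.9360i
Iter 1: z = -0.9040 + -0.9360i, |z|^2 = 1.6933
Iter 2: z = -0.9629 + 0.7563i, |z|^2 = 1.4991
Iter 3: z = -0.5488 + -2.3924i, |z|^2 = 6.0249
Escaped at iteration 3

Answer: 3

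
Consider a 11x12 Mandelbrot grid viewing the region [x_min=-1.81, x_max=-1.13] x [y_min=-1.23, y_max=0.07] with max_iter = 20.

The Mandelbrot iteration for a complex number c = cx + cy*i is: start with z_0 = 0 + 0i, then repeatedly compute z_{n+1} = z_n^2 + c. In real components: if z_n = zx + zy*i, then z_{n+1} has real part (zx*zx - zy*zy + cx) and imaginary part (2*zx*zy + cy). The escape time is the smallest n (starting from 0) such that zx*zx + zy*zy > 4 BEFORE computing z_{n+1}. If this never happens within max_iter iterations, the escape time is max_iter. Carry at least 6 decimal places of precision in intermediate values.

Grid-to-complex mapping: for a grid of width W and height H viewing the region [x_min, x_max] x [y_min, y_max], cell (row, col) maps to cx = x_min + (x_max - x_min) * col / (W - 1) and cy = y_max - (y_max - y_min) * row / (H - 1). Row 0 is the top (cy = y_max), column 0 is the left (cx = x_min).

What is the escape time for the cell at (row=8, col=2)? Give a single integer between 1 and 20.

z_0 = 0 + 0i, c = -1.6740 + -0.8755i
Iter 1: z = -1.6740 + -0.8755i, |z|^2 = 3.5687
Iter 2: z = 0.3619 + 2.0556i, |z|^2 = 4.3563
Escaped at iteration 2

Answer: 2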